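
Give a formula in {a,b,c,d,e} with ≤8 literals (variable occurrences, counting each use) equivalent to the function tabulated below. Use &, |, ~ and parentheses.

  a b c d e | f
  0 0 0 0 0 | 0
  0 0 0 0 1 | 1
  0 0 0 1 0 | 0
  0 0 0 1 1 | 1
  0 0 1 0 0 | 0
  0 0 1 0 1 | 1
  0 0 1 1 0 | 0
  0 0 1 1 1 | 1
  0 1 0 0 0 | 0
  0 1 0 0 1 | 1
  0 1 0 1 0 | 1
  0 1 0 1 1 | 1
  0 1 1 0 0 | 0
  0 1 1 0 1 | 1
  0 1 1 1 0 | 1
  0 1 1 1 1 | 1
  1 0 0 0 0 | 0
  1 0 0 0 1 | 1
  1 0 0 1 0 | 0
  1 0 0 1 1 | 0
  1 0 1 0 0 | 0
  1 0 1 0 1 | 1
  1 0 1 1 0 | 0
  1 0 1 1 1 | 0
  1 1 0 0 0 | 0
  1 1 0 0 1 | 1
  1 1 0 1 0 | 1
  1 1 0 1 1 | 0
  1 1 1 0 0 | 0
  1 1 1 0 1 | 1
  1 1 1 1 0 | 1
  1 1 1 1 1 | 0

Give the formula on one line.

((~e & ((b & d) | e)) | ((~d & e) | (~a & e)))

  ~e = 10101010101010101010101010101010
  (b & d) = 00000000001100110000000000110011
  ((b & d) | e) = 01010101011101110101010101110111
  (~e & ((b & d) | e)) = 00000000001000100000000000100010
  ~d = 11001100110011001100110011001100
  (~d & e) = 01000100010001000100010001000100
  ~a = 11111111111111110000000000000000
  (~a & e) = 01010101010101010000000000000000
  ((~d & e) | (~a & e)) = 01010101010101010100010001000100
  ((~e & ((b & d) | e)) | ((~d & e) | (~a & e))) = 01010101011101110100010001100110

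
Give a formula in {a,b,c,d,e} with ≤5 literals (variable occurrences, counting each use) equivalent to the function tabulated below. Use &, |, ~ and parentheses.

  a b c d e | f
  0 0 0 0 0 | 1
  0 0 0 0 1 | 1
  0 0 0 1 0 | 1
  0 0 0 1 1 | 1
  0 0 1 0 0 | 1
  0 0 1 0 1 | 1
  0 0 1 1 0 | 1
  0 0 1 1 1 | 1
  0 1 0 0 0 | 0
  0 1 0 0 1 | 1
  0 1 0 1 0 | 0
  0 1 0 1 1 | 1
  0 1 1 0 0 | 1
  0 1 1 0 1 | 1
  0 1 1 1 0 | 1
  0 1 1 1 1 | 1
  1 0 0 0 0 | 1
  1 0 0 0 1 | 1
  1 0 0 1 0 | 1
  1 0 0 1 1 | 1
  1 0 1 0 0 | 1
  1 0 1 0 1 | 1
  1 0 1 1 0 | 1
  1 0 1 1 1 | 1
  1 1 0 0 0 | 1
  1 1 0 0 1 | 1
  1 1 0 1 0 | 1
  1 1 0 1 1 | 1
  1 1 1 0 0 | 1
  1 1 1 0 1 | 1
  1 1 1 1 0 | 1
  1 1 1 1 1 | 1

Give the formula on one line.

((e | a) | (e | (c | ~b)))

  (e | a) = 01010101010101011111111111111111
  ~b = 11111111000000001111111100000000
  (c | ~b) = 11111111000011111111111100001111
  (e | (c | ~b)) = 11111111010111111111111101011111
  ((e | a) | (e | (c | ~b))) = 11111111010111111111111111111111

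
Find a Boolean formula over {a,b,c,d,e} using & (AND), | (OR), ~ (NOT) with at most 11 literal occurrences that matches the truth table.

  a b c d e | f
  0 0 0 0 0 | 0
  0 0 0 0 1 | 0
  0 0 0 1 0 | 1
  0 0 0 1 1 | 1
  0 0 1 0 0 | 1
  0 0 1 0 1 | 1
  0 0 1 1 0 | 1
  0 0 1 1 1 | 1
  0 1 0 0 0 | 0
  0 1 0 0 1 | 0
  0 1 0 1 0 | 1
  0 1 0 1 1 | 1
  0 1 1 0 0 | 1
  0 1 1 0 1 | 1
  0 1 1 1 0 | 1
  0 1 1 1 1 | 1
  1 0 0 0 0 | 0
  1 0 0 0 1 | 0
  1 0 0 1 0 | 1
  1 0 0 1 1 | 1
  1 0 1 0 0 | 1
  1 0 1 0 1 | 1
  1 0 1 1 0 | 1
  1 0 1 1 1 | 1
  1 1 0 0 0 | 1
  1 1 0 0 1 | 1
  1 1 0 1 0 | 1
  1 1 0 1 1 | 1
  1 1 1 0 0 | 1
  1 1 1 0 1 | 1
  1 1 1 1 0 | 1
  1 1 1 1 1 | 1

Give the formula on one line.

  ~d = 11001100110011001100110011001100
  (~d | b) = 11001100111111111100110011111111
  ((~d | b) & a) = 00000000000000001100110011111111
  (d | c) = 00111111001111110011111100111111
  (((~d | b) & a) | (d | c)) = 00111111001111111111111111111111
  (b | (d | c)) = 00111111111111110011111111111111
  ((((~d | b) & a) | (d | c)) & (b | (d | c))) = 00111111001111110011111111111111

((((~d | b) & a) | (d | c)) & (b | (d | c)))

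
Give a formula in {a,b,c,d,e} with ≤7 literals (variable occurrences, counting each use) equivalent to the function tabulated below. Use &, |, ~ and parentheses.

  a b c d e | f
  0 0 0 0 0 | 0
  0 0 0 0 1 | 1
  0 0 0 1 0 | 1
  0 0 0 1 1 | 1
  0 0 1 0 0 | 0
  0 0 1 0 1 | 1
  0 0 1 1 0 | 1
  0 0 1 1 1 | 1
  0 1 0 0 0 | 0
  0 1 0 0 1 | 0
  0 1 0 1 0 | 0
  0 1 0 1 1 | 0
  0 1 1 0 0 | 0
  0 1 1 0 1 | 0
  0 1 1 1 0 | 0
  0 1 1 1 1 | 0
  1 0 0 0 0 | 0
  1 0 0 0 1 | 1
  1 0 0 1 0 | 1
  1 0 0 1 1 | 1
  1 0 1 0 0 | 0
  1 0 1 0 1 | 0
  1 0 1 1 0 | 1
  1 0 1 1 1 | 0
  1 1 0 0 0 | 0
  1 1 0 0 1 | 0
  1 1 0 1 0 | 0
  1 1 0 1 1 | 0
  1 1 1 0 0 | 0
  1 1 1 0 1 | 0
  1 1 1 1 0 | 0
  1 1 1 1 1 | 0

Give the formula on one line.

(((e | d) | b) & (~b & ((~c | ~e) | ~a)))

  (e | d) = 01110111011101110111011101110111
  ((e | d) | b) = 01110111111111110111011111111111
  ~b = 11111111000000001111111100000000
  ~c = 11110000111100001111000011110000
  ~e = 10101010101010101010101010101010
  (~c | ~e) = 11111010111110101111101011111010
  ~a = 11111111111111110000000000000000
  ((~c | ~e) | ~a) = 11111111111111111111101011111010
  (~b & ((~c | ~e) | ~a)) = 11111111000000001111101000000000
  (((e | d) | b) & (~b & ((~c | ~e) | ~a))) = 01110111000000000111001000000000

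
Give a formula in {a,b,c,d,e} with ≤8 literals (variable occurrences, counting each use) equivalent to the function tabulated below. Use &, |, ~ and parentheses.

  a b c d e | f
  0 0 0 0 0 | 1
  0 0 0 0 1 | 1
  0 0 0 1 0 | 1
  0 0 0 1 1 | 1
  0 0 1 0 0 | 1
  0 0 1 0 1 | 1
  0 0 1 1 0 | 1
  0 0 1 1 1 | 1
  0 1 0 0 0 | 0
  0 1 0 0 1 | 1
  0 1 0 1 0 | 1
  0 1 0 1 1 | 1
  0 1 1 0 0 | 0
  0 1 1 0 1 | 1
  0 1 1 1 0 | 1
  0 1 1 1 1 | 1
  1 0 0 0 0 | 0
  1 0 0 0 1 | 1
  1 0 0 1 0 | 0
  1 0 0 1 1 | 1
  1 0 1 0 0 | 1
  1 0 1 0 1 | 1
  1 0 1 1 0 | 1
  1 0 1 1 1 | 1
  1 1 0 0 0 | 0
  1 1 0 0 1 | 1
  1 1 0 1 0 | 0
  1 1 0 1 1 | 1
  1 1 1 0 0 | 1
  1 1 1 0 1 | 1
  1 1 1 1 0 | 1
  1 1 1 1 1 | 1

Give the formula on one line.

(((~a & (~b | d)) & ~e) | (e | (a & c)))

  ~a = 11111111111111110000000000000000
  ~b = 11111111000000001111111100000000
  (~b | d) = 11111111001100111111111100110011
  (~a & (~b | d)) = 11111111001100110000000000000000
  ~e = 10101010101010101010101010101010
  ((~a & (~b | d)) & ~e) = 10101010001000100000000000000000
  (a & c) = 00000000000000000000111100001111
  (e | (a & c)) = 01010101010101010101111101011111
  (((~a & (~b | d)) & ~e) | (e | (a & c))) = 11111111011101110101111101011111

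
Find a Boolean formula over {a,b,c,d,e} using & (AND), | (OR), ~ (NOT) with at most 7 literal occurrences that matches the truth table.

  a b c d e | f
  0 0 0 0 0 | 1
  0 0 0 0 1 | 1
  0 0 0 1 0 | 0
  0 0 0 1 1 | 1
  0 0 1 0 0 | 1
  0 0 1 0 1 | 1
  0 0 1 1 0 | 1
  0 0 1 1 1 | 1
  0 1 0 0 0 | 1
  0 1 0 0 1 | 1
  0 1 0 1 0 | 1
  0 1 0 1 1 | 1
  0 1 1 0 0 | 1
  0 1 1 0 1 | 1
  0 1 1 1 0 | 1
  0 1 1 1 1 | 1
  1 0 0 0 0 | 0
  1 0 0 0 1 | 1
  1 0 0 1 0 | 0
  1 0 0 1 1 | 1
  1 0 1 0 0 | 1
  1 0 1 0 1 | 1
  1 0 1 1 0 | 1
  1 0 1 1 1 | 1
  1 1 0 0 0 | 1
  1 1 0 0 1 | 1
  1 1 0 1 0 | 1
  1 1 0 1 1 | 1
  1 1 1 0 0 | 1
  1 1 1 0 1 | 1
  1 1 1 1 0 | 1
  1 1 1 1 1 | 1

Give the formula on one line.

  ~d = 11001100110011001100110011001100
  ~a = 11111111111111110000000000000000
  (~d & ~a) = 11001100110011000000000000000000
  (b | (~d & ~a)) = 11001100111111110000000011111111
  ~b = 11111111000000001111111100000000
  (c | e) = 01011111010111110101111101011111
  (~b & (c | e)) = 01011111000000000101111100000000
  ((b | (~d & ~a)) | (~b & (c | e))) = 11011111111111110101111111111111

((b | (~d & ~a)) | (~b & (c | e)))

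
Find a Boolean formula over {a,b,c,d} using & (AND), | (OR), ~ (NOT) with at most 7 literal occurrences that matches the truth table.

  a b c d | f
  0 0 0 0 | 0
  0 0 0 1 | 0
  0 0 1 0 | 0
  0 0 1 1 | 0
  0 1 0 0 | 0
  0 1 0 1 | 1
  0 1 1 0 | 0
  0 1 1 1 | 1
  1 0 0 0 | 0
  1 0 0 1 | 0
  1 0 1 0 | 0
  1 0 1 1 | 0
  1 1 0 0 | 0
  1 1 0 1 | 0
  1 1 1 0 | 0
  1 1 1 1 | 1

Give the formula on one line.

  ~a = 1111111100000000
  (~a | c) = 1111111100110011
  (b & (~a | c)) = 0000111100000011
  ((b & (~a | c)) & d) = 0000010100000001

((b & (~a | c)) & d)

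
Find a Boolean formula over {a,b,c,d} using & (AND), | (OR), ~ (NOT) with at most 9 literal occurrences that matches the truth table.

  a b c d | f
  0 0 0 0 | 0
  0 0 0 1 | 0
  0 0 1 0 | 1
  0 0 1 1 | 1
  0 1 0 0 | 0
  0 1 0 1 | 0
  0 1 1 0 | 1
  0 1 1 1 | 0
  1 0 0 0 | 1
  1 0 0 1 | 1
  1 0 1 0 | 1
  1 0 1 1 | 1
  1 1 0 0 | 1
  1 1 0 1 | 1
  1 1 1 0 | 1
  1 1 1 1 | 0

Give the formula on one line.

((c | a) & ((~c & (c | b)) | (~b | ~d)))

  (c | a) = 0011001111111111
  ~c = 1100110011001100
  (c | b) = 0011111100111111
  (~c & (c | b)) = 0000110000001100
  ~b = 1111000011110000
  ~d = 1010101010101010
  (~b | ~d) = 1111101011111010
  ((~c & (c | b)) | (~b | ~d)) = 1111111011111110
  ((c | a) & ((~c & (c | b)) | (~b | ~d))) = 0011001011111110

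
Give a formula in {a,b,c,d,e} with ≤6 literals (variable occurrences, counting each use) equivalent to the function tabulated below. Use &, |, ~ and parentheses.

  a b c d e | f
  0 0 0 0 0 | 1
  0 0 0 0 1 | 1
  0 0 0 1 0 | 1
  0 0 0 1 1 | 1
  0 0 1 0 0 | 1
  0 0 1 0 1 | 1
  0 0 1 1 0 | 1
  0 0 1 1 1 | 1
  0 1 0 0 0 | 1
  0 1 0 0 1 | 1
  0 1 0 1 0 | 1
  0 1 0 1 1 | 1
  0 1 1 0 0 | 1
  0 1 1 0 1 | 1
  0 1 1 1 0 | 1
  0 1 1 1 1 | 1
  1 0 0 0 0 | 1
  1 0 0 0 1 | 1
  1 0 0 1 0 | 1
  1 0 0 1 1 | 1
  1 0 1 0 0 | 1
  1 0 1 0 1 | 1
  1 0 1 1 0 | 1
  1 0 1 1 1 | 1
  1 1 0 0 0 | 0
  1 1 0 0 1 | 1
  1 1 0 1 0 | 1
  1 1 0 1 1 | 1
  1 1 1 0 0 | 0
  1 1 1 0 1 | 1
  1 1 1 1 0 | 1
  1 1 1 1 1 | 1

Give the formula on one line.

  ~a = 11111111111111110000000000000000
  (e | ~a) = 11111111111111110101010101010101
  ((e | ~a) & b) = 00000000111111110000000001010101
  ~b = 11111111000000001111111100000000
  (~b | d) = 11111111001100111111111100110011
  (~a | (~b | d)) = 11111111111111111111111100110011
  (((e | ~a) & b) | (~a | (~b | d))) = 11111111111111111111111101110111

(((e | ~a) & b) | (~a | (~b | d)))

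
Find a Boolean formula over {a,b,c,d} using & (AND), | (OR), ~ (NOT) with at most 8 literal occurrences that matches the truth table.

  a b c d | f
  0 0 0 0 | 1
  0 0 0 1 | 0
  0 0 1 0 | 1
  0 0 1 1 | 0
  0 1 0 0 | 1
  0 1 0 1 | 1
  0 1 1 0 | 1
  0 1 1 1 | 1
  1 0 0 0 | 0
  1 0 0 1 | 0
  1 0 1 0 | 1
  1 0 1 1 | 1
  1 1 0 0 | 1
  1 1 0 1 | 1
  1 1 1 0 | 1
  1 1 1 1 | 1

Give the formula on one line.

(((a | ~d) | b) & ((c | ~a) | b))

  ~d = 1010101010101010
  (a | ~d) = 1010101011111111
  ((a | ~d) | b) = 1010111111111111
  ~a = 1111111100000000
  (c | ~a) = 1111111100110011
  ((c | ~a) | b) = 1111111100111111
  (((a | ~d) | b) & ((c | ~a) | b)) = 1010111100111111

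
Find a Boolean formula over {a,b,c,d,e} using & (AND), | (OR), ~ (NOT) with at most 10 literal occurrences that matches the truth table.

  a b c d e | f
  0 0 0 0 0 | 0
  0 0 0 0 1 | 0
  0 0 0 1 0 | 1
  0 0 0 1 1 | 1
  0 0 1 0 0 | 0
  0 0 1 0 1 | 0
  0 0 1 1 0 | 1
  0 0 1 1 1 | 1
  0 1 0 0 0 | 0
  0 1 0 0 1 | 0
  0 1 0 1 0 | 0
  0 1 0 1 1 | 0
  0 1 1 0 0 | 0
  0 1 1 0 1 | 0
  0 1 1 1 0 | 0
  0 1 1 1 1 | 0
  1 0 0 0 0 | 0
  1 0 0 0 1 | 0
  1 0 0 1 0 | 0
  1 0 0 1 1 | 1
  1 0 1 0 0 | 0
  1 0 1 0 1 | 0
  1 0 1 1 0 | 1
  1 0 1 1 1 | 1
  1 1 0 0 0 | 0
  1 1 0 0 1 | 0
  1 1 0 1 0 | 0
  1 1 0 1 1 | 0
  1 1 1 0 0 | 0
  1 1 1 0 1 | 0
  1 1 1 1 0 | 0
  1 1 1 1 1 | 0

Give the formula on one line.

  ~b = 11111111000000001111111100000000
  (~b & d) = 00110011000000000011001100000000
  ~a = 11111111111111110000000000000000
  (~a | c) = 11111111111111110000111100001111
  (e | (~a | c)) = 11111111111111110101111101011111
  (d | ~a) = 11111111111111110011001100110011
  ((e | (~a | c)) & (d | ~a)) = 11111111111111110001001100010011
  ((~b & d) & ((e | (~a | c)) & (d | ~a))) = 00110011000000000001001100000000

((~b & d) & ((e | (~a | c)) & (d | ~a)))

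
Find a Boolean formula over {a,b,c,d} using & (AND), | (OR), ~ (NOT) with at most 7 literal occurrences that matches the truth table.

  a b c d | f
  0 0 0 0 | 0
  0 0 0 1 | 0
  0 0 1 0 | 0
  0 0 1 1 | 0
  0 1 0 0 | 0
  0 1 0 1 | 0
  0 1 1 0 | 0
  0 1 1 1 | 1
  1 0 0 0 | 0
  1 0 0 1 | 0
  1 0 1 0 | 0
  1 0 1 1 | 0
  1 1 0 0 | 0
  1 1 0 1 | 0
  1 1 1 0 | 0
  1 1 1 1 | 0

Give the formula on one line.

((d & c) & (b & ~a))

  (d & c) = 0001000100010001
  ~a = 1111111100000000
  (b & ~a) = 0000111100000000
  ((d & c) & (b & ~a)) = 0000000100000000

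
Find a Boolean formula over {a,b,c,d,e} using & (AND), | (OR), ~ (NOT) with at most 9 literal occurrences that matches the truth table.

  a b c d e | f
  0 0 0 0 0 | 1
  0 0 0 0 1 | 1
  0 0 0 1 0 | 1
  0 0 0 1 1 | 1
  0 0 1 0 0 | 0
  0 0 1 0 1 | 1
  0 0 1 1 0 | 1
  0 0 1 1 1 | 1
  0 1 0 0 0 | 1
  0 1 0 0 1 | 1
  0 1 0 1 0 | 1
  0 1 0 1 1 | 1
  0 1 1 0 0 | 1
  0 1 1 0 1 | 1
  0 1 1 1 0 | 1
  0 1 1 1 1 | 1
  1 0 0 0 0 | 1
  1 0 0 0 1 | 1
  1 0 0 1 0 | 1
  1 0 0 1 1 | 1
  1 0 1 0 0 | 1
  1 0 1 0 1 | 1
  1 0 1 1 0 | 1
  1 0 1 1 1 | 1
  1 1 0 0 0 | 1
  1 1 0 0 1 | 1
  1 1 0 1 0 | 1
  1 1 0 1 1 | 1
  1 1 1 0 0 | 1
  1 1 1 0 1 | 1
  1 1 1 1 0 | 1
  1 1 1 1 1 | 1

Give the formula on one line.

((e | (d | b)) | (~c | (a | b)))

  (d | b) = 00110011111111110011001111111111
  (e | (d | b)) = 01110111111111110111011111111111
  ~c = 11110000111100001111000011110000
  (a | b) = 00000000111111111111111111111111
  (~c | (a | b)) = 11110000111111111111111111111111
  ((e | (d | b)) | (~c | (a | b))) = 11110111111111111111111111111111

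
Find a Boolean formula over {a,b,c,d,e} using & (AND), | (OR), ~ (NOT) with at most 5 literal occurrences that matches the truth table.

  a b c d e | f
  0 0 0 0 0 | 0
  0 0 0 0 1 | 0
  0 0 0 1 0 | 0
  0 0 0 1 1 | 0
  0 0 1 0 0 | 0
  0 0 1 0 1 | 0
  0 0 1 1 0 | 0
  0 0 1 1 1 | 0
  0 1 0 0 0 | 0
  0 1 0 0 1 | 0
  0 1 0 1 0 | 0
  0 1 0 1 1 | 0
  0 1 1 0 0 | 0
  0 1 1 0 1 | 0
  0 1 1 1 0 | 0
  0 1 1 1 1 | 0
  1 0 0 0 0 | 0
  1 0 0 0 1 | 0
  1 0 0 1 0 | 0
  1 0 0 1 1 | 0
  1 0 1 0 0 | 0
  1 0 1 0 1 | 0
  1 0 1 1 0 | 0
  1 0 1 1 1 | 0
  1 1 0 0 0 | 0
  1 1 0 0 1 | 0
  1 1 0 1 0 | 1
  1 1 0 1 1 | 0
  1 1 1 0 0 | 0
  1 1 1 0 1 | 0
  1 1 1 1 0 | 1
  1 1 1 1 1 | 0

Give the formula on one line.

(~e & (d & (b & a)))

  ~e = 10101010101010101010101010101010
  (b & a) = 00000000000000000000000011111111
  (d & (b & a)) = 00000000000000000000000000110011
  (~e & (d & (b & a))) = 00000000000000000000000000100010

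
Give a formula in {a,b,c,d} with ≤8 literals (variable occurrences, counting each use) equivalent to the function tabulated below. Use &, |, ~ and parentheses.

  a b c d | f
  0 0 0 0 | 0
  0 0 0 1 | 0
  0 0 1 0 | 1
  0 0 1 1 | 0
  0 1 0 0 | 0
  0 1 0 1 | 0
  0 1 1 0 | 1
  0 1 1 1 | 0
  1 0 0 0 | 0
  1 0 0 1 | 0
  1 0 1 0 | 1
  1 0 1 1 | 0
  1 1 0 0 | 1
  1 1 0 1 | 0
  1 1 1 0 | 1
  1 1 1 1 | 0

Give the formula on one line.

  ~d = 1010101010101010
  (c & ~d) = 0010001000100010
  (b | c) = 0011111100111111
  (a & (b | c)) = 0000000000111111
  ((c & ~d) | (a & (b | c))) = 0010001000111111
  (~d & ((c & ~d) | (a & (b | c)))) = 0010001000101010

(~d & ((c & ~d) | (a & (b | c))))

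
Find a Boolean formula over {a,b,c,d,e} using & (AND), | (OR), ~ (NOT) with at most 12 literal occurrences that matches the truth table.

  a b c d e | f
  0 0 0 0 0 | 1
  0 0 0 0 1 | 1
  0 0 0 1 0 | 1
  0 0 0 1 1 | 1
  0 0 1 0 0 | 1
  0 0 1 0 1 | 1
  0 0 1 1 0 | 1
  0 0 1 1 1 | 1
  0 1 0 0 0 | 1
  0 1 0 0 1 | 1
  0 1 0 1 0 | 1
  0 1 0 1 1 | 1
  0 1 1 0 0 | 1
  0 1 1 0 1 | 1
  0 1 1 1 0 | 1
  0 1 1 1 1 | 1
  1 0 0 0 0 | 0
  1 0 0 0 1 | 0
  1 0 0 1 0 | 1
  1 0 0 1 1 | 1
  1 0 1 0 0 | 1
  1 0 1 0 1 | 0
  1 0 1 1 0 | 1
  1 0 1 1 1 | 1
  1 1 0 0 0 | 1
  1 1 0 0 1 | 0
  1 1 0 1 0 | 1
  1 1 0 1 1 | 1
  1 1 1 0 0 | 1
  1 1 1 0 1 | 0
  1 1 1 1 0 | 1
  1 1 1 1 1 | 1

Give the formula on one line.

(((((~a | ~e) & ~d) & (b | ((~a | ~d) & c))) | ~a) | d)

  ~a = 11111111111111110000000000000000
  ~e = 10101010101010101010101010101010
  (~a | ~e) = 11111111111111111010101010101010
  ~d = 11001100110011001100110011001100
  ((~a | ~e) & ~d) = 11001100110011001000100010001000
  (~a | ~d) = 11111111111111111100110011001100
  ((~a | ~d) & c) = 00001111000011110000110000001100
  (b | ((~a | ~d) & c)) = 00001111111111110000110011111111
  (((~a | ~e) & ~d) & (b | ((~a | ~d) & c))) = 00001100110011000000100010001000
  ((((~a | ~e) & ~d) & (b | ((~a | ~d) & c))) | ~a) = 11111111111111110000100010001000
  (((((~a | ~e) & ~d) & (b | ((~a | ~d) & c))) | ~a) | d) = 11111111111111110011101110111011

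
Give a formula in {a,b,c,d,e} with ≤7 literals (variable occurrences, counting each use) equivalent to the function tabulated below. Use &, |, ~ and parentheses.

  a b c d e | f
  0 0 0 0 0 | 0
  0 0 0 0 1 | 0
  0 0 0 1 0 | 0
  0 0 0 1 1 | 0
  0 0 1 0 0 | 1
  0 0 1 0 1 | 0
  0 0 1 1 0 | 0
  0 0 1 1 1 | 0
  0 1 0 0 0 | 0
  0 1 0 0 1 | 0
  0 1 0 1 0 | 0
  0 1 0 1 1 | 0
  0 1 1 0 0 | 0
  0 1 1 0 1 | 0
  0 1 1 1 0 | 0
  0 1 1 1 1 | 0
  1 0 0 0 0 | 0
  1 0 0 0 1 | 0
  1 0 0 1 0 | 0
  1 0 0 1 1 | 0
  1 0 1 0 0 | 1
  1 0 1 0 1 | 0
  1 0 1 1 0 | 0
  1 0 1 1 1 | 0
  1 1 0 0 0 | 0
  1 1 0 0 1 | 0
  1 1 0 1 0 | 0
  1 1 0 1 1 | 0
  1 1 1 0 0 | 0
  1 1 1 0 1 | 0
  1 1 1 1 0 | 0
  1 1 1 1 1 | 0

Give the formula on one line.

  ~e = 10101010101010101010101010101010
  (c & ~e) = 00001010000010100000101000001010
  (~e & b) = 00000000101010100000000010101010
  ((c & ~e) | (~e & b)) = 00001010101010100000101010101010
  ~b = 11111111000000001111111100000000
  ~d = 11001100110011001100110011001100
  (~b & ~d) = 11001100000000001100110000000000
  (((c & ~e) | (~e & b)) & (~b & ~d)) = 00001000000000000000100000000000

(((c & ~e) | (~e & b)) & (~b & ~d))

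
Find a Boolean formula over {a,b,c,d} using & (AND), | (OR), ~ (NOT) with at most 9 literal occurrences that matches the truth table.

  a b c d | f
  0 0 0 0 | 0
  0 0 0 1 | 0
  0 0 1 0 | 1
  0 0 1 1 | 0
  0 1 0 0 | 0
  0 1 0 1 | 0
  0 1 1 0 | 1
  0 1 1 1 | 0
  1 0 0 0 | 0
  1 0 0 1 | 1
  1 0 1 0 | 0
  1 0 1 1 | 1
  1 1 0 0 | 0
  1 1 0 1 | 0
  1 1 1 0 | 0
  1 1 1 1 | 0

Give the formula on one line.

  ~a = 1111111100000000
  ~b = 1111000011110000
  (~a | ~b) = 1111111111110000
  (a | c) = 0011001111111111
  ~d = 1010101010101010
  (a | ~d) = 1010101011111111
  ((a | c) & (a | ~d)) = 0010001011111111
  (d | ~a) = 1111111101010101
  (((a | c) & (a | ~d)) & (d | ~a)) = 0010001001010101
  ((~a | ~b) & (((a | c) & (a | ~d)) & (d | ~a))) = 0010001001010000

((~a | ~b) & (((a | c) & (a | ~d)) & (d | ~a)))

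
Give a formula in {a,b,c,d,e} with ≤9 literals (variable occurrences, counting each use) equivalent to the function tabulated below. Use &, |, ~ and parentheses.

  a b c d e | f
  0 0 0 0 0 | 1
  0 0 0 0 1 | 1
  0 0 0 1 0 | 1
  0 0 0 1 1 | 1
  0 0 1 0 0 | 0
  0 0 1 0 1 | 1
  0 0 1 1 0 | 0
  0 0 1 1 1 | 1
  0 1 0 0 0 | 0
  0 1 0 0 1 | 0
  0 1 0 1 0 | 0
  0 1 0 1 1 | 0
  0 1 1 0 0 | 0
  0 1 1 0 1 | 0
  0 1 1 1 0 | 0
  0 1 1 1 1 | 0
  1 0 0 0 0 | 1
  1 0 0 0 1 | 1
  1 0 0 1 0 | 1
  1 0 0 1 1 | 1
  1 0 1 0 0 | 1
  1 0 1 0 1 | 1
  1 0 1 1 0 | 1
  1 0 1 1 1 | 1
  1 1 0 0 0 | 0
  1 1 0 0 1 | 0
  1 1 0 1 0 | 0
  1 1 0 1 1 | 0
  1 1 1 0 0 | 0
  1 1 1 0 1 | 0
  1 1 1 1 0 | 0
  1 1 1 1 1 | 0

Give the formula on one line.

  ~b = 11111111000000001111111100000000
  (~b | c) = 11111111000011111111111100001111
  ~c = 11110000111100001111000011110000
  ((~b | c) & ~c) = 11110000000000001111000000000000
  (e | a) = 01010101010101011111111111111111
  (~b & (e | a)) = 01010101000000001111111100000000
  (((~b | c) & ~c) | (~b & (e | a))) = 11110101000000001111111100000000

(((~b | c) & ~c) | (~b & (e | a)))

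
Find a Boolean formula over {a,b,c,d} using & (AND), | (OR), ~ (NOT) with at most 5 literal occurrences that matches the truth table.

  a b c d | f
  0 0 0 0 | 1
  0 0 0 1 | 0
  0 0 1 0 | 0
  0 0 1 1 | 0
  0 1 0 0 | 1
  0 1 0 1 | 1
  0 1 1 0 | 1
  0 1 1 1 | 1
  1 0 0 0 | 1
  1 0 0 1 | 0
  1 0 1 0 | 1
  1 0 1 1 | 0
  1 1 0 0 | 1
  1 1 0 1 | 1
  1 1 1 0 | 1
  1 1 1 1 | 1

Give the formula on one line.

((~d & (a | (~a & ~c))) | b)

  ~d = 1010101010101010
  ~a = 1111111100000000
  ~c = 1100110011001100
  (~a & ~c) = 1100110000000000
  (a | (~a & ~c)) = 1100110011111111
  (~d & (a | (~a & ~c))) = 1000100010101010
  ((~d & (a | (~a & ~c))) | b) = 1000111110101111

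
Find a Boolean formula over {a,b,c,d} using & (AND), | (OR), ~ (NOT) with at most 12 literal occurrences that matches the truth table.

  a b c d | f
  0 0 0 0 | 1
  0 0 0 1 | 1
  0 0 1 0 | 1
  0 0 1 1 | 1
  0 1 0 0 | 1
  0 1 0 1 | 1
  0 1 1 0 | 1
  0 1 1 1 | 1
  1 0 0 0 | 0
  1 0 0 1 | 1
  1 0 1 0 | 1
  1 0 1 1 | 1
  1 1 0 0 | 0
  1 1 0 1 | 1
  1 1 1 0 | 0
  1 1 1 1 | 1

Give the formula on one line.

  ~c = 1100110011001100
  (d & ~c) = 0100010001000100
  (c | b) = 0011111100111111
  ((d & ~c) & (c | b)) = 0000010000000100
  ~b = 1111000011110000
  (a & ~b) = 0000000011110000
  ((a & ~b) & c) = 0000000000110000
  ~a = 1111111100000000
  (((a & ~b) & c) | ~a) = 1111111100110000
  (((d & ~c) & (c | b)) | (((a & ~b) & c) | ~a)) = 1111111100110100
  (d | (((d & ~c) & (c | b)) | (((a & ~b) & c) | ~a))) = 1111111101110101

(d | (((d & ~c) & (c | b)) | (((a & ~b) & c) | ~a)))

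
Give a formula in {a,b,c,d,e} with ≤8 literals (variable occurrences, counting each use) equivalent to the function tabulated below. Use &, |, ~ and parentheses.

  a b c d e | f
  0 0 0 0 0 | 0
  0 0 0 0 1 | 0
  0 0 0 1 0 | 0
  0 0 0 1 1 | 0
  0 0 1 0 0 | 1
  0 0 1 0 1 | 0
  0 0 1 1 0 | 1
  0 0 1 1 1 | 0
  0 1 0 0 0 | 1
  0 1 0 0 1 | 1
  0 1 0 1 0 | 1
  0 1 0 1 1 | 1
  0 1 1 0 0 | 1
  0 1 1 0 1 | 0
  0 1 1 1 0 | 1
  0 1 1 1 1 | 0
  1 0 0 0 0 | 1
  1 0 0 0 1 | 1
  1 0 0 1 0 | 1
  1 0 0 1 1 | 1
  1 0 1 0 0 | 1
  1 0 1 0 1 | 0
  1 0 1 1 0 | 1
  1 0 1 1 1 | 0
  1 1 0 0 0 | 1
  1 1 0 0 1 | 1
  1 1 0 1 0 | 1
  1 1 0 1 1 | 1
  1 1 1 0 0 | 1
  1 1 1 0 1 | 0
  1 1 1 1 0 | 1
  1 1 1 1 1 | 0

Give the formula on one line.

((~c | ~e) & (a | (b | c)))

  ~c = 11110000111100001111000011110000
  ~e = 10101010101010101010101010101010
  (~c | ~e) = 11111010111110101111101011111010
  (b | c) = 00001111111111110000111111111111
  (a | (b | c)) = 00001111111111111111111111111111
  ((~c | ~e) & (a | (b | c))) = 00001010111110101111101011111010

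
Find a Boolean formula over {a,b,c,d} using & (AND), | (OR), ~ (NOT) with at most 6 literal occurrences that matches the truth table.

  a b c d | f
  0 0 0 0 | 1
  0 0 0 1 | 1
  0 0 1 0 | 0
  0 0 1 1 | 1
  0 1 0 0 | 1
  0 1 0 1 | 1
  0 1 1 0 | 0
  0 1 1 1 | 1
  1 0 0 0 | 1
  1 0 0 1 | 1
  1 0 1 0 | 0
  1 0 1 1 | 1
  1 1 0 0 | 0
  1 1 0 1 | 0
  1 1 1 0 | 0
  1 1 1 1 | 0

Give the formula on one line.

((~b | ~a) & (~c | d))

  ~b = 1111000011110000
  ~a = 1111111100000000
  (~b | ~a) = 1111111111110000
  ~c = 1100110011001100
  (~c | d) = 1101110111011101
  ((~b | ~a) & (~c | d)) = 1101110111010000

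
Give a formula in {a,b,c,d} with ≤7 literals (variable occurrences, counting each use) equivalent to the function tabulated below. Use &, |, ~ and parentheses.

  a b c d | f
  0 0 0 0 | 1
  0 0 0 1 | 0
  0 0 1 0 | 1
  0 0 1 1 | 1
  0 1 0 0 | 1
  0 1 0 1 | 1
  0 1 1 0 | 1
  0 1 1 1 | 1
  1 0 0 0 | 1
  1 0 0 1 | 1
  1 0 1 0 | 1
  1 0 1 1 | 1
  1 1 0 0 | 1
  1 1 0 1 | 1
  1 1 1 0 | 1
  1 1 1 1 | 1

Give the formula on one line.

  ~a = 1111111100000000
  ~d = 1010101010101010
  (~a & ~d) = 1010101000000000
  (~d & c) = 0010001000100010
  ((~a & ~d) | (~d & c)) = 1010101000100010
  (b | c) = 0011111100111111
  (a | (b | c)) = 0011111111111111
  (((~a & ~d) | (~d & c)) | (a | (b | c))) = 1011111111111111

(((~a & ~d) | (~d & c)) | (a | (b | c)))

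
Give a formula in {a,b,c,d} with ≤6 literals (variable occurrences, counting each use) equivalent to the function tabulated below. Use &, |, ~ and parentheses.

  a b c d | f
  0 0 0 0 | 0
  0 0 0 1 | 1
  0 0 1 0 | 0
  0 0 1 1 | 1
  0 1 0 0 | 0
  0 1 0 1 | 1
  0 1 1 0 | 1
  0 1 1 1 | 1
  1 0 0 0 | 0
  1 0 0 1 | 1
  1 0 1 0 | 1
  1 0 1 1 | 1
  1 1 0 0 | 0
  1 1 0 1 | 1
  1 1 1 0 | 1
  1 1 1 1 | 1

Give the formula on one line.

  (a & c) = 0000000000110011
  ~a = 1111111100000000
  (b & ~a) = 0000111100000000
  (c & (b & ~a)) = 0000001100000000
  (d | (c & (b & ~a))) = 0101011101010101
  ((a & c) | (d | (c & (b & ~a)))) = 0101011101110111

((a & c) | (d | (c & (b & ~a))))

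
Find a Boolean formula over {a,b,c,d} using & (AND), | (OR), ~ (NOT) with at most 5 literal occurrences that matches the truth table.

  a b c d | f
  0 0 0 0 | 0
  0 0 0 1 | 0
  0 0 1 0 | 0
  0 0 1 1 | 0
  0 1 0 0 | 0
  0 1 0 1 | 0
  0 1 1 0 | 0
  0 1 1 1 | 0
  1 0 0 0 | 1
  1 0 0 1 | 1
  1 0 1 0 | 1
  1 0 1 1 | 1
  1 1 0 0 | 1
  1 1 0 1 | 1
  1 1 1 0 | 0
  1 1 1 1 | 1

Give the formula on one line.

(((~c | ~b) | d) & a)

  ~c = 1100110011001100
  ~b = 1111000011110000
  (~c | ~b) = 1111110011111100
  ((~c | ~b) | d) = 1111110111111101
  (((~c | ~b) | d) & a) = 0000000011111101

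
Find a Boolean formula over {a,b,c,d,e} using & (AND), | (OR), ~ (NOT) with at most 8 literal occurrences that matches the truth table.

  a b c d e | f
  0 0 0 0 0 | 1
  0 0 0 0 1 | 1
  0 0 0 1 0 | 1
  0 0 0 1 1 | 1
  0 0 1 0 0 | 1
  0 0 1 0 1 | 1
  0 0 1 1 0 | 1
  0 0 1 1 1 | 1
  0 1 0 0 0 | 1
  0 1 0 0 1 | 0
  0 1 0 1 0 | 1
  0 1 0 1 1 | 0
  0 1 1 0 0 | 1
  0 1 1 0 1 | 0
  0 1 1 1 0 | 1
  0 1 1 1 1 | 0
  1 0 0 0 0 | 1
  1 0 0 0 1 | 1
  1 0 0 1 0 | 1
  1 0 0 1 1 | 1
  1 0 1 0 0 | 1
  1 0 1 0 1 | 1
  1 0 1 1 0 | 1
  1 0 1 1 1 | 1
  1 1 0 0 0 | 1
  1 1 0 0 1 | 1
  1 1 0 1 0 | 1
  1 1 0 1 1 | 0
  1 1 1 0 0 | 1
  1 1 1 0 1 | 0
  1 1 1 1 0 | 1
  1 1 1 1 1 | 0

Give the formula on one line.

  ~d = 11001100110011001100110011001100
  (a & ~d) = 00000000000000001100110011001100
  ~c = 11110000111100001111000011110000
  (a & ~c) = 00000000000000001111000011110000
  ((a & ~c) & b) = 00000000000000000000000011110000
  ((a & ~d) & ((a & ~c) & b)) = 00000000000000000000000011000000
  ~e = 10101010101010101010101010101010
  ~b = 11111111000000001111111100000000
  (~e | ~b) = 11111111101010101111111110101010
  (((a & ~d) & ((a & ~c) & b)) | (~e | ~b)) = 11111111101010101111111111101010

(((a & ~d) & ((a & ~c) & b)) | (~e | ~b))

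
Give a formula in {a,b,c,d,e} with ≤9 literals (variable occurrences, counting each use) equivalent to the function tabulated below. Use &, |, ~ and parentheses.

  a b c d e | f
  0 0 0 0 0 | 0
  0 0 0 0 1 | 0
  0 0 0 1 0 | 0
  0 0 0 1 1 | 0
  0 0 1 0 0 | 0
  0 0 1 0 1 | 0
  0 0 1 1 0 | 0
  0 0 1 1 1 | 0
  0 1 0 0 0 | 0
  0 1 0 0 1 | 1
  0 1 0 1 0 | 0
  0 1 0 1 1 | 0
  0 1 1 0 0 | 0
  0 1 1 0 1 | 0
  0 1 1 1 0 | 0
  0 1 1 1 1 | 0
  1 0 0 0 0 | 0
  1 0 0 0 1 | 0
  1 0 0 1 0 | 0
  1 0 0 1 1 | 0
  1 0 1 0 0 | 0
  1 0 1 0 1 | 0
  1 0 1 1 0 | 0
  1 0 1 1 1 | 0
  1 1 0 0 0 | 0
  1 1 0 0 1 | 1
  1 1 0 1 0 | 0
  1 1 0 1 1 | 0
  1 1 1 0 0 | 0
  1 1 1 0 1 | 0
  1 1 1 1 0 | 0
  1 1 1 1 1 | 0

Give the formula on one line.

  ~c = 11110000111100001111000011110000
  ~d = 11001100110011001100110011001100
  (a | ~d) = 11001100110011001111111111111111
  (~c & (a | ~d)) = 11000000110000001111000011110000
  (~d & e) = 01000100010001000100010001000100
  ((~c & (a | ~d)) & (~d & e)) = 01000000010000000100000001000000
  (((~c & (a | ~d)) & (~d & e)) & b) = 00000000010000000000000001000000

(((~c & (a | ~d)) & (~d & e)) & b)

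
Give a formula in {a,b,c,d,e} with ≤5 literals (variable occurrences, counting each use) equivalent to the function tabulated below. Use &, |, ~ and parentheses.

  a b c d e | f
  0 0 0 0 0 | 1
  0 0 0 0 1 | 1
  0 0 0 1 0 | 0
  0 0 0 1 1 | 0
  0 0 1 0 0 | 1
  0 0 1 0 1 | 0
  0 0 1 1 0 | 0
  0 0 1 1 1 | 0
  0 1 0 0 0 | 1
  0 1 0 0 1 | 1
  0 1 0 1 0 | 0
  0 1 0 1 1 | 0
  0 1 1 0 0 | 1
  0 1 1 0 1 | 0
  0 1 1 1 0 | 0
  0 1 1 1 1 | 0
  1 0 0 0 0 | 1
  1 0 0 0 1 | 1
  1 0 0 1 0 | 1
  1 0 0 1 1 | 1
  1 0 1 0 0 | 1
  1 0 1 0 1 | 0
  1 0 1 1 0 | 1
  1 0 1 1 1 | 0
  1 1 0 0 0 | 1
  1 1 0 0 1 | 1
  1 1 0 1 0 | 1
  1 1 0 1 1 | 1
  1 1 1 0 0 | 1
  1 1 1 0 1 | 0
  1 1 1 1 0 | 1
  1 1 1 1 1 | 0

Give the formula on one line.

  ~e = 10101010101010101010101010101010
  ~c = 11110000111100001111000011110000
  (~e | ~c) = 11111010111110101111101011111010
  ~d = 11001100110011001100110011001100
  (a | ~d) = 11001100110011001111111111111111
  ((~e | ~c) & (a | ~d)) = 11001000110010001111101011111010

((~e | ~c) & (a | ~d))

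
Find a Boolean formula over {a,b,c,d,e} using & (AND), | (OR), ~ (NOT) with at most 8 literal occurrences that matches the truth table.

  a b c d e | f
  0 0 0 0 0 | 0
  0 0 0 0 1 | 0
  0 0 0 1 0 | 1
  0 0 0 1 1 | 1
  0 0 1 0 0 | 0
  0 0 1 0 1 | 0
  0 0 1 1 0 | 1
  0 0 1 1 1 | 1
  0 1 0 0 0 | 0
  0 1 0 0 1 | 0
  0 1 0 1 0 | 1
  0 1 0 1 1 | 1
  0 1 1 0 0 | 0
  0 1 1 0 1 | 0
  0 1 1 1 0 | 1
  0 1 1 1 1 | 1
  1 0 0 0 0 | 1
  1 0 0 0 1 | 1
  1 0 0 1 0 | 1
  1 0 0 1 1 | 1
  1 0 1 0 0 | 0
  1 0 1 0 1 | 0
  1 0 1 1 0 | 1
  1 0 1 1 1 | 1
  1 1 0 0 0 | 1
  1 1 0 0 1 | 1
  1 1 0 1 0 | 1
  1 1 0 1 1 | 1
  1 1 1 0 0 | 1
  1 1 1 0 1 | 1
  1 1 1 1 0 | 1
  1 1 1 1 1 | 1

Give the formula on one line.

  ~c = 11110000111100001111000011110000
  (~c & a) = 00000000000000001111000011110000
  ~a = 11111111111111110000000000000000
  ((~c & a) | ~a) = 11111111111111111111000011110000
  (a & ((~c & a) | ~a)) = 00000000000000001111000011110000
  ((a & ((~c & a) | ~a)) | d) = 00110011001100111111001111110011
  (b & a) = 00000000000000000000000011111111
  (((a & ((~c & a) | ~a)) | d) | (b & a)) = 00110011001100111111001111111111

(((a & ((~c & a) | ~a)) | d) | (b & a))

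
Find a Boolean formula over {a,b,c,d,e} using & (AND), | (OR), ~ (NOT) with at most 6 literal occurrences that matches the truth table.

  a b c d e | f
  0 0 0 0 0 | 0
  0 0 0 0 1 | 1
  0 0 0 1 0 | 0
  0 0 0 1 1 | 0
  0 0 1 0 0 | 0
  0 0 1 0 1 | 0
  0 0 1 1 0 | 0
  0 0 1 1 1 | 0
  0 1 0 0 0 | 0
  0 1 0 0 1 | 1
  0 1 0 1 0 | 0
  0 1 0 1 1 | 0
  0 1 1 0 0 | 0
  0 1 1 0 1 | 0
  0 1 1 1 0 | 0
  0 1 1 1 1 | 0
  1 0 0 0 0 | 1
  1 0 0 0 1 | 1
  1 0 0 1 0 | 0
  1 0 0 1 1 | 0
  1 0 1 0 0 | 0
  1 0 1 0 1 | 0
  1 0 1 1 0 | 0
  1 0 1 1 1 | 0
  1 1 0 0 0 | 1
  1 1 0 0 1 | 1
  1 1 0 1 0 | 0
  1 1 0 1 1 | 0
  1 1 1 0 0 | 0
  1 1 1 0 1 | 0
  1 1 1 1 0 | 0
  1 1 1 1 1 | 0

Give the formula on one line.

  ~d = 11001100110011001100110011001100
  (c | ~d) = 11001111110011111100111111001111
  (e | d) = 01110111011101110111011101110111
  ((e | d) | a) = 01110111011101111111111111111111
  ((c | ~d) & ((e | d) | a)) = 01000111010001111100111111001111
  ~c = 11110000111100001111000011110000
  (((c | ~d) & ((e | d) | a)) & ~c) = 01000000010000001100000011000000

(((c | ~d) & ((e | d) | a)) & ~c)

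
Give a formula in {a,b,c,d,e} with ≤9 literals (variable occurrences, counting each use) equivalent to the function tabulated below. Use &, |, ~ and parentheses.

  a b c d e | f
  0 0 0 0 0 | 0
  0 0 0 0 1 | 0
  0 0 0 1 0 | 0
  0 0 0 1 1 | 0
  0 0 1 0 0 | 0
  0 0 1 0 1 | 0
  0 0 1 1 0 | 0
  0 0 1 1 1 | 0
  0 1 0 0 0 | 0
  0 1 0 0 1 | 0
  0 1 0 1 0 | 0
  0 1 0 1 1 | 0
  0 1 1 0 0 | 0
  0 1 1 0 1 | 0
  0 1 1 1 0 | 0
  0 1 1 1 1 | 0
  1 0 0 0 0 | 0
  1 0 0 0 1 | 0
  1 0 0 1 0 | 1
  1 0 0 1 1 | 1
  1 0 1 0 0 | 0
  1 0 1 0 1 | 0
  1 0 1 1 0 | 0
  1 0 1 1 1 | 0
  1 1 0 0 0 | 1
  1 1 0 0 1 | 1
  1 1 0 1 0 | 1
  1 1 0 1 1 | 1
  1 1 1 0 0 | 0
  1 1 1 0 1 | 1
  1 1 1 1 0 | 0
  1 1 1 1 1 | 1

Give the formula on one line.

  ~a = 11111111111111110000000000000000
  ~c = 11110000111100001111000011110000
  (~a | ~c) = 11111111111111111111000011110000
  ((~a | ~c) | e) = 11111111111111111111010111110101
  (a & ((~a | ~c) | e)) = 00000000000000001111010111110101
  (~c | b) = 11110000111111111111000011111111
  (d & (~c | b)) = 00110000001100110011000000110011
  ((d & (~c | b)) | b) = 00110000111111110011000011111111
  ((a & ((~a | ~c) | e)) & ((d & (~c | b)) | b)) = 00000000000000000011000011110101

((a & ((~a | ~c) | e)) & ((d & (~c | b)) | b))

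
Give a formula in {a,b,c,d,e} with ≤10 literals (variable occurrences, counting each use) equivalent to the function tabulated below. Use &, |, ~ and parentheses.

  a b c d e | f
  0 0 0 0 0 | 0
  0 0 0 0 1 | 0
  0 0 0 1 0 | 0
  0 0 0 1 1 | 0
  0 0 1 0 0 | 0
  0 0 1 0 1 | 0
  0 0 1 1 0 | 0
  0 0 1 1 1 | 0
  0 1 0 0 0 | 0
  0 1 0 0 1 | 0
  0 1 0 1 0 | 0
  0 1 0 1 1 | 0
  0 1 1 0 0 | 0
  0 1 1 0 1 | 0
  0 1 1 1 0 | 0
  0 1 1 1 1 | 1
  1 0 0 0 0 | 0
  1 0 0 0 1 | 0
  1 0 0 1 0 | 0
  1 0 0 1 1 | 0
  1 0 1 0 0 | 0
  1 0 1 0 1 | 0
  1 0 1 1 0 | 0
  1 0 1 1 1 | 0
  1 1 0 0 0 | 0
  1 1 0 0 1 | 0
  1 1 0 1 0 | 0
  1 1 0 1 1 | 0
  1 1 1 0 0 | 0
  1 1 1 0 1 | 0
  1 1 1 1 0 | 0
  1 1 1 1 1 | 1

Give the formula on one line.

(d & (((c | (~a & ~b)) & e) & ((~a & ~d) | b)))

  ~a = 11111111111111110000000000000000
  ~b = 11111111000000001111111100000000
  (~a & ~b) = 11111111000000000000000000000000
  (c | (~a & ~b)) = 11111111000011110000111100001111
  ((c | (~a & ~b)) & e) = 01010101000001010000010100000101
  ~d = 11001100110011001100110011001100
  (~a & ~d) = 11001100110011000000000000000000
  ((~a & ~d) | b) = 11001100111111110000000011111111
  (((c | (~a & ~b)) & e) & ((~a & ~d) | b)) = 01000100000001010000000000000101
  (d & (((c | (~a & ~b)) & e) & ((~a & ~d) | b))) = 00000000000000010000000000000001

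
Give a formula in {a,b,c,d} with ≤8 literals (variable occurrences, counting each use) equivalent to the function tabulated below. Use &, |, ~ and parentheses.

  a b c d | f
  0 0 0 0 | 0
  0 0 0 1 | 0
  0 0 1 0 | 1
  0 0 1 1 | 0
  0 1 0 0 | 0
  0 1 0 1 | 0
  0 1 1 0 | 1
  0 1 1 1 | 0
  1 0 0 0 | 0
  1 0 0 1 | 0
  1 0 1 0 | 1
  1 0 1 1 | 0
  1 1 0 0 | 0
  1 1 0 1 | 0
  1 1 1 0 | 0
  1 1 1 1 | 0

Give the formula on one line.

((c | b) & (((~a & ~d) & c) | (~b & ~d)))

  (c | b) = 0011111100111111
  ~a = 1111111100000000
  ~d = 1010101010101010
  (~a & ~d) = 1010101000000000
  ((~a & ~d) & c) = 0010001000000000
  ~b = 1111000011110000
  (~b & ~d) = 1010000010100000
  (((~a & ~d) & c) | (~b & ~d)) = 1010001010100000
  ((c | b) & (((~a & ~d) & c) | (~b & ~d))) = 0010001000100000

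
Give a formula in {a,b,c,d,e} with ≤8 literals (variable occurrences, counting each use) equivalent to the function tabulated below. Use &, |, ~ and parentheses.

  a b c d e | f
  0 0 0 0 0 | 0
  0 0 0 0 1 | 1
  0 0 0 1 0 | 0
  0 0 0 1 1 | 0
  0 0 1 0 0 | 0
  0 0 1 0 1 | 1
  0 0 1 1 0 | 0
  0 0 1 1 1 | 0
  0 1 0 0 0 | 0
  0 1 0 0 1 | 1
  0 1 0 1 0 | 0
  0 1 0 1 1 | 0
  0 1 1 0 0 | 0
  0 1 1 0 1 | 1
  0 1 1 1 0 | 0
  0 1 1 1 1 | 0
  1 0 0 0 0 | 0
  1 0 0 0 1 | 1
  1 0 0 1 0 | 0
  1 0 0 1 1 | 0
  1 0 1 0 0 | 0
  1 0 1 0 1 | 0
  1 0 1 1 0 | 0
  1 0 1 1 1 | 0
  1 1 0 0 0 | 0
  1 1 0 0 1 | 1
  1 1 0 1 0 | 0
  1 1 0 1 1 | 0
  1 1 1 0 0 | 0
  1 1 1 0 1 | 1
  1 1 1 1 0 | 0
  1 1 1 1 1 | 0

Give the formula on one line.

((~c | (~a | b)) & (e & ((e | ~b) & ~d)))

  ~c = 11110000111100001111000011110000
  ~a = 11111111111111110000000000000000
  (~a | b) = 11111111111111110000000011111111
  (~c | (~a | b)) = 11111111111111111111000011111111
  ~b = 11111111000000001111111100000000
  (e | ~b) = 11111111010101011111111101010101
  ~d = 11001100110011001100110011001100
  ((e | ~b) & ~d) = 11001100010001001100110001000100
  (e & ((e | ~b) & ~d)) = 01000100010001000100010001000100
  ((~c | (~a | b)) & (e & ((e | ~b) & ~d))) = 01000100010001000100000001000100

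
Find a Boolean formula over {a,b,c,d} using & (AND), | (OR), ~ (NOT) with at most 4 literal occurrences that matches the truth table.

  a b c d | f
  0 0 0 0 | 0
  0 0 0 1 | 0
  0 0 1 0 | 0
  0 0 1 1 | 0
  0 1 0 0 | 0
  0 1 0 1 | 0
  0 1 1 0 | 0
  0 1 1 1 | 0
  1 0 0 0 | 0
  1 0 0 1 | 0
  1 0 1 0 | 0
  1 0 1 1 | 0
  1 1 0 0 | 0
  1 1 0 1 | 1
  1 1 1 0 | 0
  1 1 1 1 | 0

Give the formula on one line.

  ~c = 1100110011001100
  (~c & a) = 0000000011001100
  (b & d) = 0000010100000101
  ((~c & a) & (b & d)) = 0000000000000100

((~c & a) & (b & d))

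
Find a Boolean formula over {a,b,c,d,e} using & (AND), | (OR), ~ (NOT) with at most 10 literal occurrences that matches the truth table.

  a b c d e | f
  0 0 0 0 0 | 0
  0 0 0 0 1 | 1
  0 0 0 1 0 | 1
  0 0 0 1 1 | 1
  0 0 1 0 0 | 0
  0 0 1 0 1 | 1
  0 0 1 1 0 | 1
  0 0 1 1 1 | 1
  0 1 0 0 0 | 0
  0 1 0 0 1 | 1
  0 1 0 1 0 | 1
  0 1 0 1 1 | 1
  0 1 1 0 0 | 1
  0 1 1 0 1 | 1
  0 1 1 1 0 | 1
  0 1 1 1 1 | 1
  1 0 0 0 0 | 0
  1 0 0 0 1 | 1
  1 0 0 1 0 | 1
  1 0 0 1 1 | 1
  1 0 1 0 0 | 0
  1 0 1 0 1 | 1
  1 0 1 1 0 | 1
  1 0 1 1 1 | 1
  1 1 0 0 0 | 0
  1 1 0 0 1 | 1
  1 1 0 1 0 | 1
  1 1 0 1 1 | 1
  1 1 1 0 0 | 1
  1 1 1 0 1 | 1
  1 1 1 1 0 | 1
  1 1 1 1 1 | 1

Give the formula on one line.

((e | (d | (e & ((~a & c) | ~b)))) | (d | (b & c)))

  ~a = 11111111111111110000000000000000
  (~a & c) = 00001111000011110000000000000000
  ~b = 11111111000000001111111100000000
  ((~a & c) | ~b) = 11111111000011111111111100000000
  (e & ((~a & c) | ~b)) = 01010101000001010101010100000000
  (d | (e & ((~a & c) | ~b))) = 01110111001101110111011100110011
  (e | (d | (e & ((~a & c) | ~b)))) = 01110111011101110111011101110111
  (b & c) = 00000000000011110000000000001111
  (d | (b & c)) = 00110011001111110011001100111111
  ((e | (d | (e & ((~a & c) | ~b)))) | (d | (b & c))) = 01110111011111110111011101111111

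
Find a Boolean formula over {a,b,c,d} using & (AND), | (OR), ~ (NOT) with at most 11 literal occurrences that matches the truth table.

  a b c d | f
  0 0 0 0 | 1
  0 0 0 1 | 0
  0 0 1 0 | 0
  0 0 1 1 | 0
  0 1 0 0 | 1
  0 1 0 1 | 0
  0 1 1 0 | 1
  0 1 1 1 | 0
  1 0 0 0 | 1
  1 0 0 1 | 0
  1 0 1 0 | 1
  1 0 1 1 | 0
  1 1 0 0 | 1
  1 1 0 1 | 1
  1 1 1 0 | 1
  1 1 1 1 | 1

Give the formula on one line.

((((a | ~c) | (d | ~c)) & ~d) | ((~d | a) & b))

  ~c = 1100110011001100
  (a | ~c) = 1100110011111111
  (d | ~c) = 1101110111011101
  ((a | ~c) | (d | ~c)) = 1101110111111111
  ~d = 1010101010101010
  (((a | ~c) | (d | ~c)) & ~d) = 1000100010101010
  (~d | a) = 1010101011111111
  ((~d | a) & b) = 0000101000001111
  ((((a | ~c) | (d | ~c)) & ~d) | ((~d | a) & b)) = 1000101010101111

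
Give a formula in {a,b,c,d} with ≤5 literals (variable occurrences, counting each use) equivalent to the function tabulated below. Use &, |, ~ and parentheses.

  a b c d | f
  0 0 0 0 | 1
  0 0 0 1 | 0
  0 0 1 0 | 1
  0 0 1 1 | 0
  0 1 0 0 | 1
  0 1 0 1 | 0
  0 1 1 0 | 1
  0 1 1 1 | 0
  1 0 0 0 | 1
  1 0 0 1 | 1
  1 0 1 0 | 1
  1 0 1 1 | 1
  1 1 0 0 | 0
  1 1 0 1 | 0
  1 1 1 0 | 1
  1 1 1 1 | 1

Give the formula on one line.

(((~b | c) | ~a) & (~d | a))

  ~b = 1111000011110000
  (~b | c) = 1111001111110011
  ~a = 1111111100000000
  ((~b | c) | ~a) = 1111111111110011
  ~d = 1010101010101010
  (~d | a) = 1010101011111111
  (((~b | c) | ~a) & (~d | a)) = 1010101011110011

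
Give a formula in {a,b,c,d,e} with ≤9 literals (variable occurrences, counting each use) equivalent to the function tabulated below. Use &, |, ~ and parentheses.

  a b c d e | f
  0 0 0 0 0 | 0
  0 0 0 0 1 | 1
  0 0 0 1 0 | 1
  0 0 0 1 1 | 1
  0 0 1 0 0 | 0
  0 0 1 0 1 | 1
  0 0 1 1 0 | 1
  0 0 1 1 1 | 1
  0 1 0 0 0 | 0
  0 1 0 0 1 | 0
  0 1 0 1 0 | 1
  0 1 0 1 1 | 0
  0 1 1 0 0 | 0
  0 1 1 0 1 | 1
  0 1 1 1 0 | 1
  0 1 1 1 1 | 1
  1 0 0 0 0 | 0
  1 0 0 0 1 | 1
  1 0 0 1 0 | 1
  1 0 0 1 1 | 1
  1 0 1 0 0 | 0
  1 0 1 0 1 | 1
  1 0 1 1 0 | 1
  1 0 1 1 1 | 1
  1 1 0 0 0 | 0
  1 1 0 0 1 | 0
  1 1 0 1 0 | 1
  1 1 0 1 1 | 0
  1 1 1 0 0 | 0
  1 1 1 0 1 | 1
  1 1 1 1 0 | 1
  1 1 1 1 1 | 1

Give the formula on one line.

((((b | d) & ~e) & d) | (e & (c | ~b)))

  (b | d) = 00110011111111110011001111111111
  ~e = 10101010101010101010101010101010
  ((b | d) & ~e) = 00100010101010100010001010101010
  (((b | d) & ~e) & d) = 00100010001000100010001000100010
  ~b = 11111111000000001111111100000000
  (c | ~b) = 11111111000011111111111100001111
  (e & (c | ~b)) = 01010101000001010101010100000101
  ((((b | d) & ~e) & d) | (e & (c | ~b))) = 01110111001001110111011100100111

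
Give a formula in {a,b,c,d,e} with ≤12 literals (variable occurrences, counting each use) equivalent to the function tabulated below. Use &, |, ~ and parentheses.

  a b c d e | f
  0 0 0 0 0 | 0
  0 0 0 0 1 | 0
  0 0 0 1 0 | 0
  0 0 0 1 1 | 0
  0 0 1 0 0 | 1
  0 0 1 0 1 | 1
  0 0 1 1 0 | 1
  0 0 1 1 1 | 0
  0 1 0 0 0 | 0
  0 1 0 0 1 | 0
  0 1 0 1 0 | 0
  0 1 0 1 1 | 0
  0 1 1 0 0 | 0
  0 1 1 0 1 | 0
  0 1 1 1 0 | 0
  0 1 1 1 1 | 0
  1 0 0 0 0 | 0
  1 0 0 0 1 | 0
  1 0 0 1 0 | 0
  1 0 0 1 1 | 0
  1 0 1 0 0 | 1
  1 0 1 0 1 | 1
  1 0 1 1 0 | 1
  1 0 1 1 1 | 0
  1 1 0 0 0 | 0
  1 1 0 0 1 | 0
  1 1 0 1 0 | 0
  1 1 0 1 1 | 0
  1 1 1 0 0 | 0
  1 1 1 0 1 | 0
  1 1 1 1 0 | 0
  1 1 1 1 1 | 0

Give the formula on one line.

((((~e & (~c | e)) | ~d) | (~c | ~e)) & ((b | c) & ~b))

  ~e = 10101010101010101010101010101010
  ~c = 11110000111100001111000011110000
  (~c | e) = 11110101111101011111010111110101
  (~e & (~c | e)) = 10100000101000001010000010100000
  ~d = 11001100110011001100110011001100
  ((~e & (~c | e)) | ~d) = 11101100111011001110110011101100
  (~c | ~e) = 11111010111110101111101011111010
  (((~e & (~c | e)) | ~d) | (~c | ~e)) = 11111110111111101111111011111110
  (b | c) = 00001111111111110000111111111111
  ~b = 11111111000000001111111100000000
  ((b | c) & ~b) = 00001111000000000000111100000000
  ((((~e & (~c | e)) | ~d) | (~c | ~e)) & ((b | c) & ~b)) = 00001110000000000000111000000000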